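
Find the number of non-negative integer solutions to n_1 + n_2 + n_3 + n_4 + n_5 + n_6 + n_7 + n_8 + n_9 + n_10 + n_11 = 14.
C(14+11-1, 11-1) = C(24, 10) = 1961256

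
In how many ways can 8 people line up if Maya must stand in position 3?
Fix one position: (8-1)! = 5040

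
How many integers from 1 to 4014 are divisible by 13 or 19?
⌊4014/13⌋ + ⌊4014/19⌋ - ⌊4014/247⌋ = 308 + 211 - 16 = 503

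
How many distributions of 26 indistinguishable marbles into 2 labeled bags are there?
C(26+2-1, 2-1) = C(27, 1) = 27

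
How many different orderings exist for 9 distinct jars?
9! = 362880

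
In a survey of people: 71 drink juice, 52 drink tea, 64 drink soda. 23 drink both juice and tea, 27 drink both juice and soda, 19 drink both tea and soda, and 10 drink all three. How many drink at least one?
|A∪B∪C| = 71+52+64-23-27-19+10 = 128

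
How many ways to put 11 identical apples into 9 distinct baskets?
C(11+9-1, 9-1) = C(19, 8) = 75582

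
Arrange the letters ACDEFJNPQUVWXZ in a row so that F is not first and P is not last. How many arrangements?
By inclusion-exclusion: 14! - 2×(14-1)! + (14-2)! = 87178291200 - 12454041600 + 479001600 = 75203251200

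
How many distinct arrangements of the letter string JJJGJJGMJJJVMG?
14! / (3! × 1! × 2! × 8!) = 180180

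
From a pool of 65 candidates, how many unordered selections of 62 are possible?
C(65,62) = 65!/(62!×3!) = 43680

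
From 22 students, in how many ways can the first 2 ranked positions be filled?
P(22,2) = 22!/(22-2)! = 462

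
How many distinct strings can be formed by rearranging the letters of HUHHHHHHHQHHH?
13! / (11! × 1! × 1!) = 156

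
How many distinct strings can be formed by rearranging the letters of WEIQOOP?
7! / (1! × 2! × 1! × 1! × 1! × 1!) = 2520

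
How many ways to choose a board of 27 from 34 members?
C(34,27) = 34!/(27!×7!) = 5379616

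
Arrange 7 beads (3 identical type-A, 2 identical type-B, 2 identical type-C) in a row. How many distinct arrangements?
7! / (3! × 2! × 2!) = 210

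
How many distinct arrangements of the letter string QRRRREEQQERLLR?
14! / (2! × 6! × 3! × 3!) = 1681680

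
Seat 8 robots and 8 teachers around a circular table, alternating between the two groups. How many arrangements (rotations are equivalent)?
Fix one of the robots: (8-1)! ways for the remaining robots, × 8! ways for the teachers = 5040 × 40320 = 203212800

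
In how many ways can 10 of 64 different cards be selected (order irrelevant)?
C(64,10) = 64!/(10!×54!) = 151473214816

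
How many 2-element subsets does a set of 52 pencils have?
C(52,2) = 52!/(2!×50!) = 1326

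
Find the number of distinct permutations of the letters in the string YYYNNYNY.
8! / (5! × 3!) = 56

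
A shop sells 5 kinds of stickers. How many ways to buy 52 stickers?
C(52+5-1, 5-1) = C(56, 4) = 367290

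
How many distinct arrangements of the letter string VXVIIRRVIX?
10! / (2! × 3! × 2! × 3!) = 25200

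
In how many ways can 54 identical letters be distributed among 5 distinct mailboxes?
C(54+5-1, 5-1) = C(58, 4) = 424270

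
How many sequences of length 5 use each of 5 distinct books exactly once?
5! = 120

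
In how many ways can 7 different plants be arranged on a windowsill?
7! = 5040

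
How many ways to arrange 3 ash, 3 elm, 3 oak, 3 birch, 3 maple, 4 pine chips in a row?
19! / (3! × 3! × 3! × 3! × 3! × 4!) = 651819168000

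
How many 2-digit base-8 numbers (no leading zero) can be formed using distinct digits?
First digit: 7 choices (nonzero). Then descending: 7 × 7 = 49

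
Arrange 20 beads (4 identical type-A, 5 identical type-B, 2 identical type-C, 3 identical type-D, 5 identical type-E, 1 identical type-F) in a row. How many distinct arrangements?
20! / (4! × 5! × 2! × 3! × 5! × 1!) = 586637251200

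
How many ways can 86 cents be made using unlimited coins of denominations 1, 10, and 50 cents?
Coefficient of x^86 in 1/(1-x^1) · 1/(1-x^10) · 1/(1-x^50). Case on j = number of 50-cent coins (j = 0..1); remainder r = 86 - 50j is made from {1,10} in ⌊r/10⌋+1 ways. r = 86, 36 → 9 + 4 = 13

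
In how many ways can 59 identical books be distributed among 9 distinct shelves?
C(59+9-1, 9-1) = C(67, 8) = 6522361560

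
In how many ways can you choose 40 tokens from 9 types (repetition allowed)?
C(40+9-1, 9-1) = C(48, 8) = 377348994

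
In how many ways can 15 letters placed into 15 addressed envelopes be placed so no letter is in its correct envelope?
!15 = Σ_{j=0}^{15} (-1)^j·15!/j! = 1307674368000 - 1307674368000 + 653837184000 - 217945728000 + 54486432000 - 10897286400 + 1816214400 - 259459200 + 32432400 - 3603600 + 360360 - 32760 + 2730 - 210 + 15 - 1 = 481066515734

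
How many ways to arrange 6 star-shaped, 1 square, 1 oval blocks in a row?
8! / (6! × 1! × 1!) = 56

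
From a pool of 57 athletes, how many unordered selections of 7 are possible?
C(57,7) = 57!/(7!×50!) = 264385836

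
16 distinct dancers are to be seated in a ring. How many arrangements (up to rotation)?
Circular: fix one position, arrange the rest. (16-1)! = 1307674368000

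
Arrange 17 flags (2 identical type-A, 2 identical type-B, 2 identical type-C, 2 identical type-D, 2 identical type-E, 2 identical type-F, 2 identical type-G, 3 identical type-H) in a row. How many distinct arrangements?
17! / (2! × 2! × 2! × 2! × 2! × 2! × 2! × 3!) = 463134672000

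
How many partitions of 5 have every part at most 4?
Let r_j(i) = number of partitions of i into parts ≤ j, for i = 0..5. r_1(i) = 1 for all i; r_j(i) = r_{j-1}(i) + r_j(i-j). Rows j = 2..4: ≤2: 1 1 2 2 3 3; ≤3: 1 1 2 3 4 5; ≤4: 1 1 2 3 5 6. r_4(5) = 6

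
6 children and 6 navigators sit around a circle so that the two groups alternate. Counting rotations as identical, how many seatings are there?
Fix one of the children: (6-1)! ways for the remaining children, × 6! ways for the navigators = 120 × 720 = 86400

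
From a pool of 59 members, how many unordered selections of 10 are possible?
C(59,10) = 59!/(10!×49!) = 62828356305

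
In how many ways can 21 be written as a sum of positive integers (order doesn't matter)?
Pentagonal recurrence p(n) = p(n-1) + p(n-2) - p(n-5) - p(n-7) + p(n-12) + p(n-15) - ... gives p(0..20) = 1, 1, 2, 3, 5, 7, 11, 15, 22, 30, 42, 56, 77, 101, 135, 176, 231, 297, 385, 490, 627. p(21) = p(20) + p(19) - p(16) - p(14) + p(9) + p(6) = 627 + 490 - 231 - 135 + 30 + 11 = 792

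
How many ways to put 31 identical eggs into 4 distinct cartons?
C(31+4-1, 4-1) = C(34, 3) = 5984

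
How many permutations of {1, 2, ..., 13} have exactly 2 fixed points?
Choose the 2 fixed points C(13,2) = 78, derange the rest: !11 = Σ_{j=0}^{11} (-1)^j·11!/j! = 39916800 - 39916800 + 19958400 - 6652800 + 1663200 - 332640 + 55440 - 7920 + 990 - 110 + 11 - 1 = 14684570. Product = 78 × 14684570 = 1145396460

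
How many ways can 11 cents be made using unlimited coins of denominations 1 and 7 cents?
Coefficient of x^11 in 1/(1-x^1) · 1/(1-x^7). Use j coins of 7 for j = 0..⌊11/7⌋ = 1, the rest in 1s: 1 + 1 = 2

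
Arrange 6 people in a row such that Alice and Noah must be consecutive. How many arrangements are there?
Treat the 2 as one block: (6-2+1)! × 2! = 120 × 2 = 240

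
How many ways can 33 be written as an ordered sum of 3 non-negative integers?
C(33+3-1, 3-1) = C(35, 2) = 595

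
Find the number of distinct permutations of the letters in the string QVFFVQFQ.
8! / (2! × 3! × 3!) = 560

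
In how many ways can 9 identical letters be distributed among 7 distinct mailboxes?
C(9+7-1, 7-1) = C(15, 6) = 5005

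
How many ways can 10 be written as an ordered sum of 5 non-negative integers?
C(10+5-1, 5-1) = C(14, 4) = 1001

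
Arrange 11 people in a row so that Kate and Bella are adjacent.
Treat as block: (11-1)! × 2! = 3628800 × 2 = 7257600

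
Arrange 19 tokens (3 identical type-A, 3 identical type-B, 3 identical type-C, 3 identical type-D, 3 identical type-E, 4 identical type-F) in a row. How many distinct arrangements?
19! / (3! × 3! × 3! × 3! × 3! × 4!) = 651819168000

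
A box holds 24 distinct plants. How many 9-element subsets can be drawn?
C(24,9) = 24!/(9!×15!) = 1307504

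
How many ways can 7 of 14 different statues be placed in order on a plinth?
P(14,7) = 14!/(14-7)! = 17297280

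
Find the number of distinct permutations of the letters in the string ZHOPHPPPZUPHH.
13! / (4! × 2! × 1! × 5! × 1!) = 1081080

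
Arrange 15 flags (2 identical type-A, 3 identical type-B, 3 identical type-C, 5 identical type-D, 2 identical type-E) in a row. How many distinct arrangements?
15! / (2! × 3! × 3! × 5! × 2!) = 75675600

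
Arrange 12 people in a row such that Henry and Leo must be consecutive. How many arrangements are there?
Treat the 2 as one block: (12-2+1)! × 2! = 39916800 × 2 = 79833600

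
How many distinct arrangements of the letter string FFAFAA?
6! / (3! × 3!) = 20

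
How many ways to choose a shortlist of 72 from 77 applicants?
C(77,72) = 77!/(72!×5!) = 19757815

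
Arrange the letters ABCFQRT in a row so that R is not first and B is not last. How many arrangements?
By inclusion-exclusion: 7! - 2×(7-1)! + (7-2)! = 5040 - 1440 + 120 = 3720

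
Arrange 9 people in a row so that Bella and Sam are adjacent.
Treat as block: (9-1)! × 2! = 40320 × 2 = 80640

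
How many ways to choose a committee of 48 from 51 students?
C(51,48) = 51!/(48!×3!) = 20825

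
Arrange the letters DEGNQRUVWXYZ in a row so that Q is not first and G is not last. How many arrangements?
By inclusion-exclusion: 12! - 2×(12-1)! + (12-2)! = 479001600 - 79833600 + 3628800 = 402796800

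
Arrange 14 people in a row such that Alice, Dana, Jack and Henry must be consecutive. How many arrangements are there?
Treat the 4 as one block: (14-4+1)! × 4! = 39916800 × 24 = 958003200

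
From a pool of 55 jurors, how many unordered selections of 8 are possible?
C(55,8) = 55!/(8!×47!) = 1217566350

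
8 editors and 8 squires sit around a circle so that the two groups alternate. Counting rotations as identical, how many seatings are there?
Fix one of the editors: (8-1)! ways for the remaining editors, × 8! ways for the squires = 5040 × 40320 = 203212800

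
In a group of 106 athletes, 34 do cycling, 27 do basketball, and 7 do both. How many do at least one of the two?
|A∪B| = |A| + |B| - |A∩B| = 34 + 27 - 7 = 54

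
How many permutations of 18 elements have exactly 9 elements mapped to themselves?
Choose the 9 fixed points C(18,9) = 48620, derange the rest: !9 = Σ_{j=0}^{9} (-1)^j·9!/j! = 362880 - 362880 + 181440 - 60480 + 15120 - 3024 + 504 - 72 + 9 - 1 = 133496. Product = 48620 × 133496 = 6490575520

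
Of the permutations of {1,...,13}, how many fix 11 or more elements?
Exactly j fixed points: C(13,j)·!(13-j); sum over j ≥ 11 (derangement numbers via !m = (m-1)·(!(m-1) + !(m-2)): !0..!2 = 1, 0, 1). Σ_{j=11}^{13} C(13,j)·!(13-j) = C(13,11)·!2 + C(13,12)·!1 + C(13,13)·!0 = 78·1 + 13·0 + 1·1 = 79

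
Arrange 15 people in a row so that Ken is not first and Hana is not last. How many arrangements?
By inclusion-exclusion: 15! - 2×(15-1)! + (15-2)! = 1307674368000 - 174356582400 + 6227020800 = 1139544806400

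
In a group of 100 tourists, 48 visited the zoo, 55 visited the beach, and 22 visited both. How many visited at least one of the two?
|A∪B| = |A| + |B| - |A∩B| = 48 + 55 - 22 = 81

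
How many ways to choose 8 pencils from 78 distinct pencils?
C(78,8) = 78!/(8!×70!) = 23446881315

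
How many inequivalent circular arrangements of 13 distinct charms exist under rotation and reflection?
(13-1)!/2 = 479001600/2 = 239500800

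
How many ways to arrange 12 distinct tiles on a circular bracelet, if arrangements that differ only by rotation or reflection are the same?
(12-1)!/2 = 39916800/2 = 19958400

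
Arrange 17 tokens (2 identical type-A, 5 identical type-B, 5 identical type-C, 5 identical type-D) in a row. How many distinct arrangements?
17! / (2! × 5! × 5! × 5!) = 102918816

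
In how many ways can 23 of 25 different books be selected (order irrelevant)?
C(25,23) = 25!/(23!×2!) = 300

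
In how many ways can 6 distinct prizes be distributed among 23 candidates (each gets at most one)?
P(23,6) = 23!/(23-6)! = 72681840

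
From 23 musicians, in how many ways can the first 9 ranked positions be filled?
P(23,9) = 23!/(23-9)! = 296541907200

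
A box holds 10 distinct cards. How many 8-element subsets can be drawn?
C(10,8) = 10!/(8!×2!) = 45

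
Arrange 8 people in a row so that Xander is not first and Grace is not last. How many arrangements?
By inclusion-exclusion: 8! - 2×(8-1)! + (8-2)! = 40320 - 10080 + 720 = 30960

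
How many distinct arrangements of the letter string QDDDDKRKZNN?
11! / (2! × 1! × 4! × 2! × 1! × 1!) = 415800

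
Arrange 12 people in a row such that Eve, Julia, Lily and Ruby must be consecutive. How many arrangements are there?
Treat the 4 as one block: (12-4+1)! × 4! = 362880 × 24 = 8709120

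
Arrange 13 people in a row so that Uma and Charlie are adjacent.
Treat as block: (13-1)! × 2! = 479001600 × 2 = 958003200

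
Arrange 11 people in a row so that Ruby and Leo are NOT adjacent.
Total - adjacent = 11! - (11-1)!×2 = 39916800 - 7257600 = 32659200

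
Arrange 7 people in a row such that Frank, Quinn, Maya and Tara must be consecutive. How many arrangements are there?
Treat the 4 as one block: (7-4+1)! × 4! = 24 × 24 = 576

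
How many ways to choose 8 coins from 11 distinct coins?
C(11,8) = 11!/(8!×3!) = 165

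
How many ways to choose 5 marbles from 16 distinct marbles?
C(16,5) = 16!/(5!×11!) = 4368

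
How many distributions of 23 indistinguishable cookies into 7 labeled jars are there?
C(23+7-1, 7-1) = C(29, 6) = 475020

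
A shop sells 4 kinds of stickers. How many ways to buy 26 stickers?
C(26+4-1, 4-1) = C(29, 3) = 3654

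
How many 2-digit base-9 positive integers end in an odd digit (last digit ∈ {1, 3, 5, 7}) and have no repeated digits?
Last∈{1,3,5,7}. Last=0: 0. Last nonzero: 4×7×P(7,0) = 28. Total = 28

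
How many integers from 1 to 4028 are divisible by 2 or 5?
⌊4028/2⌋ + ⌊4028/5⌋ - ⌊4028/10⌋ = 2014 + 805 - 402 = 2417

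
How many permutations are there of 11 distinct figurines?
11! = 39916800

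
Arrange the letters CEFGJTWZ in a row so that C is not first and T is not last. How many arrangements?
By inclusion-exclusion: 8! - 2×(8-1)! + (8-2)! = 40320 - 10080 + 720 = 30960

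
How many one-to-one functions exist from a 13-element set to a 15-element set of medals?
P(15,13) = 15!/(15-13)! = 653837184000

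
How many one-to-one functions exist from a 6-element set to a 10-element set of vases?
P(10,6) = 10!/(10-6)! = 151200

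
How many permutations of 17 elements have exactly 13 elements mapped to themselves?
Choose the 13 fixed points C(17,13) = 2380, derange the rest: !4 = Σ_{j=0}^{4} (-1)^j·4!/j! = 24 - 24 + 12 - 4 + 1 = 9. Product = 2380 × 9 = 21420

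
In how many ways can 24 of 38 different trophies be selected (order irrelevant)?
C(38,24) = 38!/(24!×14!) = 9669554100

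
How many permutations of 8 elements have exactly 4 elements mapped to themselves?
Choose the 4 fixed points C(8,4) = 70, derange the rest: !4 = Σ_{j=0}^{4} (-1)^j·4!/j! = 24 - 24 + 12 - 4 + 1 = 9. Product = 70 × 9 = 630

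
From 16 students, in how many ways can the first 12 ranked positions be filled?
P(16,12) = 16!/(16-12)! = 871782912000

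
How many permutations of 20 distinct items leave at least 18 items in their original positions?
Exactly j fixed points: C(20,j)·!(20-j); sum over j ≥ 18 (derangement numbers via !m = (m-1)·(!(m-1) + !(m-2)): !0..!2 = 1, 0, 1). Σ_{j=18}^{20} C(20,j)·!(20-j) = C(20,18)·!2 + C(20,19)·!1 + C(20,20)·!0 = 190·1 + 20·0 + 1·1 = 191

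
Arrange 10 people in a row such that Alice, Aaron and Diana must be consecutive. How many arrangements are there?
Treat the 3 as one block: (10-3+1)! × 3! = 40320 × 6 = 241920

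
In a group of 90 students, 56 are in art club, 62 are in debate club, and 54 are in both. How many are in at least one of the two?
|A∪B| = |A| + |B| - |A∩B| = 56 + 62 - 54 = 64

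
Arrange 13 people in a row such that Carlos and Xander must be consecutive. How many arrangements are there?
Treat the 2 as one block: (13-2+1)! × 2! = 479001600 × 2 = 958003200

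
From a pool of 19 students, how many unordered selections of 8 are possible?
C(19,8) = 19!/(8!×11!) = 75582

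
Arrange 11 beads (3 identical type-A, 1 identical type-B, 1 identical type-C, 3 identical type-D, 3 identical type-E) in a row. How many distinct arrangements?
11! / (3! × 1! × 1! × 3! × 3!) = 184800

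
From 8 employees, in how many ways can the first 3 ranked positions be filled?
P(8,3) = 8!/(8-3)! = 336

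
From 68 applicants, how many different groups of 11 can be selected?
C(68,11) = 68!/(11!×57!) = 1533058025824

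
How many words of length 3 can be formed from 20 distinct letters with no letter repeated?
P(20,3) = 20!/(20-3)! = 6840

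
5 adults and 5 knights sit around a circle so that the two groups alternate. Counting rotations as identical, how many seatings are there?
Fix one of the adults: (5-1)! ways for the remaining adults, × 5! ways for the knights = 24 × 120 = 2880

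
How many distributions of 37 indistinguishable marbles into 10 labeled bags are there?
C(37+10-1, 10-1) = C(46, 9) = 1101716330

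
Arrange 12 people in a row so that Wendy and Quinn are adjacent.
Treat as block: (12-1)! × 2! = 39916800 × 2 = 79833600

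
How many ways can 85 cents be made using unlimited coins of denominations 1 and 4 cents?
Coefficient of x^85 in 1/(1-x^1) · 1/(1-x^4). Use j coins of 4 for j = 0..⌊85/4⌋ = 21, the rest in 1s: 21 + 1 = 22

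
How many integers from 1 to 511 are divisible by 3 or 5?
⌊511/3⌋ + ⌊511/5⌋ - ⌊511/15⌋ = 170 + 102 - 34 = 238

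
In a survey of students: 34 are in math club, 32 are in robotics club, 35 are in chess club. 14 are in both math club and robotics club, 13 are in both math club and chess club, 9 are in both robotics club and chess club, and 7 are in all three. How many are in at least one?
|A∪B∪C| = 34+32+35-14-13-9+7 = 72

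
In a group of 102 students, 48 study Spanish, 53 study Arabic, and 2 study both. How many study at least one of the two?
|A∪B| = |A| + |B| - |A∩B| = 48 + 53 - 2 = 99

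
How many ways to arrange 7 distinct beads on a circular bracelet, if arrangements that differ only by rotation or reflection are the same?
(7-1)!/2 = 720/2 = 360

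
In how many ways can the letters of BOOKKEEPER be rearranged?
10! / (1! × 2! × 2! × 3! × 1! × 1!) = 151200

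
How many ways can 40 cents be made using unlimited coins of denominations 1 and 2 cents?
Coefficient of x^40 in 1/(1-x^1) · 1/(1-x^2). Use j coins of 2 for j = 0..⌊40/2⌋ = 20, the rest in 1s: 20 + 1 = 21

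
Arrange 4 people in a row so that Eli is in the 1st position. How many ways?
Fix one position: (4-1)! = 6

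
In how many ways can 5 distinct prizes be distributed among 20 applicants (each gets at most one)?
P(20,5) = 20!/(20-5)! = 1860480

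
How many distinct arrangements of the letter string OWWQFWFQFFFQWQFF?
16! / (4! × 1! × 4! × 7!) = 7207200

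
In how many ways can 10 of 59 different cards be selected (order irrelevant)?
C(59,10) = 59!/(10!×49!) = 62828356305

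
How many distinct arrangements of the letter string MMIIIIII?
8! / (6! × 2!) = 28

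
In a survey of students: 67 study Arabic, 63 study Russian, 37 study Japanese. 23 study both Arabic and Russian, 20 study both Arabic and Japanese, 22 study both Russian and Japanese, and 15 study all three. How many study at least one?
|A∪B∪C| = 67+63+37-23-20-22+15 = 117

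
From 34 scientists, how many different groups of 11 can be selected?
C(34,11) = 34!/(11!×23!) = 286097760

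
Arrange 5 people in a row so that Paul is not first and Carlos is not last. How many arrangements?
By inclusion-exclusion: 5! - 2×(5-1)! + (5-2)! = 120 - 48 + 6 = 78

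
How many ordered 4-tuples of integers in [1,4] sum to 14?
Coefficient of x^14 in (x + x² + ... + x^4)^4. By inclusion-exclusion on dice exceeding 4: Σ_j (-1)^j C(4,j)·C(14-1-4j, 3) = C(4,0)·C(13,3) - C(4,1)·C(9,3) + C(4,2)·C(5,3) = 1·286 - 4·84 + 6·10 = 10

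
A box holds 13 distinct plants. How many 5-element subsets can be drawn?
C(13,5) = 13!/(5!×8!) = 1287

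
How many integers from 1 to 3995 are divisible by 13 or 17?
⌊3995/13⌋ + ⌊3995/17⌋ - ⌊3995/221⌋ = 307 + 235 - 18 = 524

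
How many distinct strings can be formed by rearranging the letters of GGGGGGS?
7! / (1! × 6!) = 7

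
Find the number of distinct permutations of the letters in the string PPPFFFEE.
8! / (3! × 2! × 3!) = 560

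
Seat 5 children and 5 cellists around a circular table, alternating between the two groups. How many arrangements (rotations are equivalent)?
Fix one of the children: (5-1)! ways for the remaining children, × 5! ways for the cellists = 24 × 120 = 2880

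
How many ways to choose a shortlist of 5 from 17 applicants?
C(17,5) = 17!/(5!×12!) = 6188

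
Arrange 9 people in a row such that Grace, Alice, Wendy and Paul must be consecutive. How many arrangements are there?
Treat the 4 as one block: (9-4+1)! × 4! = 720 × 24 = 17280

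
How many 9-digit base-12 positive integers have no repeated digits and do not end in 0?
Last digit: 11 nonzero choices. First digit: 10 (nonzero, ≠last). Middle 7: P(10,7) = 604800. Total = 66528000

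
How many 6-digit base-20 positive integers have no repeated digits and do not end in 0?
Last digit: 19 nonzero choices. First digit: 18 (nonzero, ≠last). Middle 4: P(18,4) = 73440. Total = 25116480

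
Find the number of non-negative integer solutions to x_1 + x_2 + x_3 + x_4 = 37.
C(37+4-1, 4-1) = C(40, 3) = 9880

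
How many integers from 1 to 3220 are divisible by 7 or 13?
⌊3220/7⌋ + ⌊3220/13⌋ - ⌊3220/91⌋ = 460 + 247 - 35 = 672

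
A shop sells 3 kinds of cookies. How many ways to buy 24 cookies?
C(24+3-1, 3-1) = C(26, 2) = 325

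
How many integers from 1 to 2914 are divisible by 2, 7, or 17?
⌊2914/2⌋+⌊2914/7⌋+⌊2914/17⌋ - ⌊2914/14⌋-⌊2914/34⌋-⌊2914/119⌋ + ⌊2914/238⌋ = 1457+416+171 - 208-85-24 + 12 = 1739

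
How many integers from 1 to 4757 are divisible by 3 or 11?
⌊4757/3⌋ + ⌊4757/11⌋ - ⌊4757/33⌋ = 1585 + 432 - 144 = 1873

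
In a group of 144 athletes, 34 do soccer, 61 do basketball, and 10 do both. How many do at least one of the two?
|A∪B| = |A| + |B| - |A∩B| = 34 + 61 - 10 = 85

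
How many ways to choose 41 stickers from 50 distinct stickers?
C(50,41) = 50!/(41!×9!) = 2505433700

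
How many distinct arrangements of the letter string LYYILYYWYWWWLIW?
15! / (3! × 5! × 2! × 5!) = 7567560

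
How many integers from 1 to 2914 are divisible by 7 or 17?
⌊2914/7⌋ + ⌊2914/17⌋ - ⌊2914/119⌋ = 416 + 171 - 24 = 563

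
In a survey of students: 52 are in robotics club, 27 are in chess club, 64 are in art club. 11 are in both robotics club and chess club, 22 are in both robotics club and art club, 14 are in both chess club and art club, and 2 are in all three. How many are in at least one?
|A∪B∪C| = 52+27+64-11-22-14+2 = 98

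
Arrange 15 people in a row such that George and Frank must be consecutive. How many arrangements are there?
Treat the 2 as one block: (15-2+1)! × 2! = 87178291200 × 2 = 174356582400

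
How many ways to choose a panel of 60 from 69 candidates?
C(69,60) = 69!/(60!×9!) = 56672074888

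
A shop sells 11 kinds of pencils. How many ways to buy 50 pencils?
C(50+11-1, 11-1) = C(60, 10) = 75394027566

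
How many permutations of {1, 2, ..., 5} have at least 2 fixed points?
Exactly j fixed points: C(5,j)·!(5-j); sum over j ≥ 2 (derangement numbers via !m = (m-1)·(!(m-1) + !(m-2)): !0..!3 = 1, 0, 1, 2). Σ_{j=2}^{5} C(5,j)·!(5-j) = C(5,2)·!3 + C(5,3)·!2 + C(5,4)·!1 + C(5,5)·!0 = 10·2 + 10·1 + 5·0 + 1·1 = 31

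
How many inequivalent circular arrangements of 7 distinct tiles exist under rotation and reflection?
(7-1)!/2 = 720/2 = 360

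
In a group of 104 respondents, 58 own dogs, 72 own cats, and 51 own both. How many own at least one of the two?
|A∪B| = |A| + |B| - |A∩B| = 58 + 72 - 51 = 79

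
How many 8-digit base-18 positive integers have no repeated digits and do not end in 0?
Last digit: 17 nonzero choices. First digit: 16 (nonzero, ≠last). Middle 6: P(16,6) = 5765760. Total = 1568286720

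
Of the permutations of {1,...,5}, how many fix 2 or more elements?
Exactly j fixed points: C(5,j)·!(5-j); sum over j ≥ 2 (derangement numbers via !m = (m-1)·(!(m-1) + !(m-2)): !0..!3 = 1, 0, 1, 2). Σ_{j=2}^{5} C(5,j)·!(5-j) = C(5,2)·!3 + C(5,3)·!2 + C(5,4)·!1 + C(5,5)·!0 = 10·2 + 10·1 + 5·0 + 1·1 = 31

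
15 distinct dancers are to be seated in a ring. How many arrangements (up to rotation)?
Circular: fix one position, arrange the rest. (15-1)! = 87178291200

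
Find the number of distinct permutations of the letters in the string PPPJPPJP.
8! / (2! × 6!) = 28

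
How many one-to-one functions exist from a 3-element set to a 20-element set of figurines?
P(20,3) = 20!/(20-3)! = 6840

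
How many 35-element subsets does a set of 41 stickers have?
C(41,35) = 41!/(35!×6!) = 4496388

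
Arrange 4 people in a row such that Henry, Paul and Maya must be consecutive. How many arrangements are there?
Treat the 3 as one block: (4-3+1)! × 3! = 2 × 6 = 12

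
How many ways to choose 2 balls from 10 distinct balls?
C(10,2) = 10!/(2!×8!) = 45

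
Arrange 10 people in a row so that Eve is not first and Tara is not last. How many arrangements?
By inclusion-exclusion: 10! - 2×(10-1)! + (10-2)! = 3628800 - 725760 + 40320 = 2943360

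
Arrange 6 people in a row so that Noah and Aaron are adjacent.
Treat as block: (6-1)! × 2! = 120 × 2 = 240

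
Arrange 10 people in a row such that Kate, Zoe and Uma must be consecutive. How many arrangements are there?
Treat the 3 as one block: (10-3+1)! × 3! = 40320 × 6 = 241920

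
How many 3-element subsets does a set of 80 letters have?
C(80,3) = 80!/(3!×77!) = 82160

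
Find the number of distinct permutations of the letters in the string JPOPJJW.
7! / (2! × 3! × 1! × 1!) = 420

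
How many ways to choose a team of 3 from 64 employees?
C(64,3) = 64!/(3!×61!) = 41664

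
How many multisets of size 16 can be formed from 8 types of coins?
C(16+8-1, 8-1) = C(23, 7) = 245157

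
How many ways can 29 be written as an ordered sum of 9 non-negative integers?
C(29+9-1, 9-1) = C(37, 8) = 38608020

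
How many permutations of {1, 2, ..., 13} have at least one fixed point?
Complement of the derangements. !13 = Σ_{j=0}^{13} (-1)^j·13!/j! = 6227020800 - 6227020800 + 3113510400 - 1037836800 + 259459200 - 51891840 + 8648640 - 1235520 + 154440 - 17160 + 1716 - 156 + 13 - 1 = 2290792932. 13! - !13 = 6227020800 - 2290792932 = 3936227868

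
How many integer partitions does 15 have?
Pentagonal recurrence p(n) = p(n-1) + p(n-2) - p(n-5) - p(n-7) + p(n-12) + p(n-15) - ... gives p(0..14) = 1, 1, 2, 3, 5, 7, 11, 15, 22, 30, 42, 56, 77, 101, 135. p(15) = p(14) + p(13) - p(10) - p(8) + p(3) + p(0) = 135 + 101 - 42 - 22 + 3 + 1 = 176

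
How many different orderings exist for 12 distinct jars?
12! = 479001600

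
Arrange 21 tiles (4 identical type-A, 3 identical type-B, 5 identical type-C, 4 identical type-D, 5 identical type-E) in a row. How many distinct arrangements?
21! / (4! × 3! × 5! × 4! × 5!) = 1026615189600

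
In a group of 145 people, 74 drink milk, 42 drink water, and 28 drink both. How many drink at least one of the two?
|A∪B| = |A| + |B| - |A∩B| = 74 + 42 - 28 = 88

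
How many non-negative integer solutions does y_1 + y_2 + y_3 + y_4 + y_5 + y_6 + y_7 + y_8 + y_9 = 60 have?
C(60+9-1, 9-1) = C(68, 8) = 7392009768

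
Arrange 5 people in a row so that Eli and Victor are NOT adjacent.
Total - adjacent = 5! - (5-1)!×2 = 120 - 48 = 72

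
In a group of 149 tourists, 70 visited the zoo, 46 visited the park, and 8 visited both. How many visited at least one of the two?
|A∪B| = |A| + |B| - |A∩B| = 70 + 46 - 8 = 108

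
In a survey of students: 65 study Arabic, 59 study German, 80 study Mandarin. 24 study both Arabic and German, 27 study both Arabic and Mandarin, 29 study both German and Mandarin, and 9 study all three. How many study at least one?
|A∪B∪C| = 65+59+80-24-27-29+9 = 133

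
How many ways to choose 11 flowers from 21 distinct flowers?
C(21,11) = 21!/(11!×10!) = 352716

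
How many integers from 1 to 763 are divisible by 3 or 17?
⌊763/3⌋ + ⌊763/17⌋ - ⌊763/51⌋ = 254 + 44 - 14 = 284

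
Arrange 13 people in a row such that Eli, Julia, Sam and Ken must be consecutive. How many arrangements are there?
Treat the 4 as one block: (13-4+1)! × 4! = 3628800 × 24 = 87091200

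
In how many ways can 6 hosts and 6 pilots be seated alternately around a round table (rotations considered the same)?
Fix one of the hosts: (6-1)! ways for the remaining hosts, × 6! ways for the pilots = 120 × 720 = 86400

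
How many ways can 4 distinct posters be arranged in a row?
4! = 24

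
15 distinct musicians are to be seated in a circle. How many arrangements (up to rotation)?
Circular: fix one position, arrange the rest. (15-1)! = 87178291200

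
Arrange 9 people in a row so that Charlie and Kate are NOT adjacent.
Total - adjacent = 9! - (9-1)!×2 = 362880 - 80640 = 282240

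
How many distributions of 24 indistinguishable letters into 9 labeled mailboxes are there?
C(24+9-1, 9-1) = C(32, 8) = 10518300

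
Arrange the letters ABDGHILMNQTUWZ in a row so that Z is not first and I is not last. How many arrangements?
By inclusion-exclusion: 14! - 2×(14-1)! + (14-2)! = 87178291200 - 12454041600 + 479001600 = 75203251200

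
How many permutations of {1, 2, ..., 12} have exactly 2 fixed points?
Choose the 2 fixed points C(12,2) = 66, derange the rest: !10 = Σ_{j=0}^{10} (-1)^j·10!/j! = 3628800 - 3628800 + 1814400 - 604800 + 151200 - 30240 + 5040 - 720 + 90 - 10 + 1 = 1334961. Product = 66 × 1334961 = 88107426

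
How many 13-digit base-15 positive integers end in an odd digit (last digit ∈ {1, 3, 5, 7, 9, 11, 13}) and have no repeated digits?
Last∈{1,3,5,7,9,11,13}. Last=0: 0. Last nonzero: 7×13×P(13,11) = 283329446400. Total = 283329446400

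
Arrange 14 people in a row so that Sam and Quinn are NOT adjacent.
Total - adjacent = 14! - (14-1)!×2 = 87178291200 - 12454041600 = 74724249600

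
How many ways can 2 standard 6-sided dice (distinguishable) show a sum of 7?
Coefficient of x^7 in (x + x² + ... + x^6)^2. By inclusion-exclusion on dice exceeding 6: Σ_j (-1)^j C(2,j)·C(7-1-6j, 1) = C(2,0)·C(6,1) = 1·6 = 6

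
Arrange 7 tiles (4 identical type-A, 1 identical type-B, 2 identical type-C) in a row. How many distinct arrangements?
7! / (4! × 1! × 2!) = 105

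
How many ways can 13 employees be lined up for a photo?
13! = 6227020800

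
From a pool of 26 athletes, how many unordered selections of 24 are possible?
C(26,24) = 26!/(24!×2!) = 325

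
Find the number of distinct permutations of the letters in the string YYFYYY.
6! / (5! × 1!) = 6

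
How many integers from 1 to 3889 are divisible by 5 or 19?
⌊3889/5⌋ + ⌊3889/19⌋ - ⌊3889/95⌋ = 777 + 204 - 40 = 941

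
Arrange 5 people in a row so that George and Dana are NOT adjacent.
Total - adjacent = 5! - (5-1)!×2 = 120 - 48 = 72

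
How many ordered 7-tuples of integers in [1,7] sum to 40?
Coefficient of x^40 in (x + x² + ... + x^7)^7. By inclusion-exclusion on dice exceeding 7: Σ_j (-1)^j C(7,j)·C(40-1-7j, 6) = C(7,0)·C(39,6) - C(7,1)·C(32,6) + C(7,2)·C(25,6) - C(7,3)·C(18,6) + C(7,4)·C(11,6) = 1·3262623 - 7·906192 + 21·177100 - 35·18564 + 35·462 = 4809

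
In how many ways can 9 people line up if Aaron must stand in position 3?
Fix one position: (9-1)! = 40320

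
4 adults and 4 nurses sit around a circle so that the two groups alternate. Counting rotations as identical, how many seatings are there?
Fix one of the adults: (4-1)! ways for the remaining adults, × 4! ways for the nurses = 6 × 24 = 144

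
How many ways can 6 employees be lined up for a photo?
6! = 720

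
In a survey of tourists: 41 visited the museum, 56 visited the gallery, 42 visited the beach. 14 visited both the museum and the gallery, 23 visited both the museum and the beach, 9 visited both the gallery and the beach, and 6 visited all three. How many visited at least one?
|A∪B∪C| = 41+56+42-14-23-9+6 = 99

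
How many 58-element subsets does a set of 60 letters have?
C(60,58) = 60!/(58!×2!) = 1770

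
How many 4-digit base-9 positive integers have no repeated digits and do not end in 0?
Last digit: 8 nonzero choices. First digit: 7 (nonzero, ≠last). Middle 2: P(7,2) = 42. Total = 2352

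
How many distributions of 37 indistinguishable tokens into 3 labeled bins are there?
C(37+3-1, 3-1) = C(39, 2) = 741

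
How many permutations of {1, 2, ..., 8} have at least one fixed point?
Complement of the derangements. !8 = Σ_{j=0}^{8} (-1)^j·8!/j! = 40320 - 40320 + 20160 - 6720 + 1680 - 336 + 56 - 8 + 1 = 14833. 8! - !8 = 40320 - 14833 = 25487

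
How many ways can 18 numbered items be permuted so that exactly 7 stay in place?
Choose the 7 fixed points C(18,7) = 31824, derange the rest: !11 = Σ_{j=0}^{11} (-1)^j·11!/j! = 39916800 - 39916800 + 19958400 - 6652800 + 1663200 - 332640 + 55440 - 7920 + 990 - 110 + 11 - 1 = 14684570. Product = 31824 × 14684570 = 467321755680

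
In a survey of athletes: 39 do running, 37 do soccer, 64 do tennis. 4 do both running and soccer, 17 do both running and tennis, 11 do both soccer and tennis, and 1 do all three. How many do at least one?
|A∪B∪C| = 39+37+64-4-17-11+1 = 109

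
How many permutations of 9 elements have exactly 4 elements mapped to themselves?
Choose the 4 fixed points C(9,4) = 126, derange the rest: !5 = Σ_{j=0}^{5} (-1)^j·5!/j! = 120 - 120 + 60 - 20 + 5 - 1 = 44. Product = 126 × 44 = 5544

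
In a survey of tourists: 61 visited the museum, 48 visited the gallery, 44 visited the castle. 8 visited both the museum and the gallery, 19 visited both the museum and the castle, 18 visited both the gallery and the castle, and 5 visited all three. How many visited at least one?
|A∪B∪C| = 61+48+44-8-19-18+5 = 113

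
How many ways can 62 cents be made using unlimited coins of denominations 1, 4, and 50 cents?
Coefficient of x^62 in 1/(1-x^1) · 1/(1-x^4) · 1/(1-x^50). Case on j = number of 50-cent coins (j = 0..1); remainder r = 62 - 50j is made from {1,4} in ⌊r/4⌋+1 ways. r = 62, 12 → 16 + 4 = 20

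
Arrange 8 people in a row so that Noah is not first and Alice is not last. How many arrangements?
By inclusion-exclusion: 8! - 2×(8-1)! + (8-2)! = 40320 - 10080 + 720 = 30960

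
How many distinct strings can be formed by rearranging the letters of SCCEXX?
6! / (1! × 2! × 2! × 1!) = 180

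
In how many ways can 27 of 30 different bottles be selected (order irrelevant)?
C(30,27) = 30!/(27!×3!) = 4060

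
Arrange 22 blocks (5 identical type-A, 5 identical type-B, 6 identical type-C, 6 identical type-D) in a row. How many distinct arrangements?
22! / (5! × 5! × 6! × 6!) = 150570227808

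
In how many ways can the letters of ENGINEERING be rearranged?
11! / (3! × 3! × 2! × 2! × 1!) = 277200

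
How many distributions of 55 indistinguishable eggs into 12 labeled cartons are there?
C(55+12-1, 12-1) = C(66, 11) = 1074082795968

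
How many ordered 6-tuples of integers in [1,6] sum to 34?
Coefficient of x^34 in (x + x² + ... + x^6)^6. By inclusion-exclusion on dice exceeding 6: Σ_j (-1)^j C(6,j)·C(34-1-6j, 5) = C(6,0)·C(33,5) - C(6,1)·C(27,5) + C(6,2)·C(21,5) - C(6,3)·C(15,5) + C(6,4)·C(9,5) = 1·237336 - 6·80730 + 15·20349 - 20·3003 + 15·126 = 21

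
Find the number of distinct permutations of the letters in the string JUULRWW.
7! / (1! × 2! × 1! × 2! × 1!) = 1260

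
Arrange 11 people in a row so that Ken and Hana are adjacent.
Treat as block: (11-1)! × 2! = 3628800 × 2 = 7257600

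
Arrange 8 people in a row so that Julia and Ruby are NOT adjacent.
Total - adjacent = 8! - (8-1)!×2 = 40320 - 10080 = 30240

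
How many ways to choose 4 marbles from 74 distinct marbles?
C(74,4) = 74!/(4!×70!) = 1150626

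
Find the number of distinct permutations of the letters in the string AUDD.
4! / (1! × 2! × 1!) = 12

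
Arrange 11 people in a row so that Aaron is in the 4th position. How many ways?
Fix one position: (11-1)! = 3628800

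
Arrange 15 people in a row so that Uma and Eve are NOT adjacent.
Total - adjacent = 15! - (15-1)!×2 = 1307674368000 - 174356582400 = 1133317785600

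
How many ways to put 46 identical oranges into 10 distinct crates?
C(46+10-1, 10-1) = C(55, 9) = 6358402050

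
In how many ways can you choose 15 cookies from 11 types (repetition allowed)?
C(15+11-1, 11-1) = C(25, 10) = 3268760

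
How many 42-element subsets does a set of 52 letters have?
C(52,42) = 52!/(42!×10!) = 15820024220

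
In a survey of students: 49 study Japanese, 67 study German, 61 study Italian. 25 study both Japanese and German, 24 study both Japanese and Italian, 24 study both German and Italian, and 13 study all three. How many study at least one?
|A∪B∪C| = 49+67+61-25-24-24+13 = 117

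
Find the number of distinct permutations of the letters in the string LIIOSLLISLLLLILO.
16! / (2! × 2! × 8! × 4!) = 5405400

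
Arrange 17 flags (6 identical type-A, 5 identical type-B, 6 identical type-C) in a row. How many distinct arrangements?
17! / (6! × 5! × 6!) = 5717712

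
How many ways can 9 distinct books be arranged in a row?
9! = 362880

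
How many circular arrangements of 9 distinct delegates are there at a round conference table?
Circular: fix one position, arrange the rest. (9-1)! = 40320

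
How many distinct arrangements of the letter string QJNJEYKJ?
8! / (1! × 1! × 1! × 1! × 3! × 1!) = 6720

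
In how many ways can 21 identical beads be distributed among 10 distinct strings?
C(21+10-1, 10-1) = C(30, 9) = 14307150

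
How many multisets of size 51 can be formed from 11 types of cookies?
C(51+11-1, 11-1) = C(61, 10) = 90177170226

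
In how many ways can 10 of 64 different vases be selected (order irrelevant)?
C(64,10) = 64!/(10!×54!) = 151473214816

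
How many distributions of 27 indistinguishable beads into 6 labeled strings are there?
C(27+6-1, 6-1) = C(32, 5) = 201376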